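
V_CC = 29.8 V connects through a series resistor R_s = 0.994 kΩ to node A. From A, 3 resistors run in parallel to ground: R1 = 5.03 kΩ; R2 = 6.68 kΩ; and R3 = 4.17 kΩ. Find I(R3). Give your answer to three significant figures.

Combine the parallel branches: R_p = (1/5.03 + 1/6.68 + 1/4.17)⁻¹ = 1.700 kΩ.
V_A = 29.8 × 1.700/2.694 = 18.80 V.
I(R3) = V_A / R3 = 18.80/4.17 = 4.509 mA.
(Check via current divider: I_total = 11.06 mA; share G_k/ΣG = 0.4076 → same result.)

I ≈ 4.51 mA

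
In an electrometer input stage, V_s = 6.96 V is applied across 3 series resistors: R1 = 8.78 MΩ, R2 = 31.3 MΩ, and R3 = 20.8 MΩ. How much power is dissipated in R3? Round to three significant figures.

The common current is I = 6.96/60.88 = 0.1143 µA.
P = I²R = 0.01307 × 20.8 = 0.2719 µW.

P ≈ 0.272 µW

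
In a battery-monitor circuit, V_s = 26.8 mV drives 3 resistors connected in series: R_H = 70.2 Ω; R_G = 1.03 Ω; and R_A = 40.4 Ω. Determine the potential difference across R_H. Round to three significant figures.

ΣR = 70.2 + 1.03 + 40.4 = 111.6 Ω.
By the voltage-divider rule, V = 26.8 × 70.20/111.6 = 16.85 mV.

V ≈ 16.9 mV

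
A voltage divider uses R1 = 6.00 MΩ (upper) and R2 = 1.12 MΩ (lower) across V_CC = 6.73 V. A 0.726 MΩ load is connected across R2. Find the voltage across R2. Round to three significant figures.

R2 ‖ R_L = (1.12 × 0.726)/(1.12 + 0.726) = 0.4405 MΩ.
Voltage divider with the loaded lower leg: V_out = 6.73 × 0.4405/(6.00 + 0.4405) = 6.73 × 0.06839 = 0.4603 V.

V_out ≈ 0.460 V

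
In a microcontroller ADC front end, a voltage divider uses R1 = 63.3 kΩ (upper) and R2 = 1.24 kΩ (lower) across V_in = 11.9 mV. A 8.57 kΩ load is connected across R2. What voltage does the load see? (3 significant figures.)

V_out ≈ 0.200 mV

First combine the lower leg with the load: R2 ‖ R_L = 1.083 kΩ.
Voltage divider with the loaded lower leg: V_out = 11.9 × 1.083/(63.3 + 1.083) = 11.9 × 0.01683 = 0.2002 mV.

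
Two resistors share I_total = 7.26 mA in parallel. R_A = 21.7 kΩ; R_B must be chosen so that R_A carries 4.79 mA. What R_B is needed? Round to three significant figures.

Two-branch current divider: I_A = I_total · R_B/(R_A + R_B).
4.79/7.26 = R_B/(R_A + R_B) → R_B = R_A · (0.6598)/(1 − 0.6598) = 21.7 × 1.939 = 42.08 kΩ.

R_B ≈ 42.1 kΩ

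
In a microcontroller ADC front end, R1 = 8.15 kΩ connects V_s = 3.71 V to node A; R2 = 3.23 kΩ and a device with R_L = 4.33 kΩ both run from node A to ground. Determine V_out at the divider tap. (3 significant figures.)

R2 ‖ R_L = (3.23 × 4.33)/(3.23 + 4.33) = 1.850 kΩ.
Now apply the divider: V_out = 3.71 × 0.1850 = 0.6863 V.
(Unloaded it would be 1.05 V; the load pulls it down.)

V_out ≈ 0.686 V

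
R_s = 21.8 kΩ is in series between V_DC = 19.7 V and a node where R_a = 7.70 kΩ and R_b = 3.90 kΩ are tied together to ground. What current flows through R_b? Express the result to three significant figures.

Parallel bank: R_p = 1/(1/7.70 + 1/3.90) = 2.589 kΩ.
Node voltage V_A = V_DC · R_p/(R_s + R_p) = 19.7 × 0.1061 = 2.091 V.
I(R_b) = V_A / R_b = 2.091/3.90 = 0.5362 mA.

I ≈ 0.536 mA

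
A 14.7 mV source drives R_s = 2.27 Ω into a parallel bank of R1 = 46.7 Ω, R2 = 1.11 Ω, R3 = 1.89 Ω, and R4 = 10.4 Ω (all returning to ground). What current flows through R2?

Parallel bank: R_p = 1/(1/46.7 + 1/1.11 + 1/1.89 + 1/10.4) = 0.6462 Ω.
Node voltage V_A = V_CC · R_p/(R_s + R_p) = 14.7 × 0.2216 = 3.257 mV.
I(R2) = V_A / R2 = 3.257/1.11 = 2.934 mA.

I ≈ 2.93 mA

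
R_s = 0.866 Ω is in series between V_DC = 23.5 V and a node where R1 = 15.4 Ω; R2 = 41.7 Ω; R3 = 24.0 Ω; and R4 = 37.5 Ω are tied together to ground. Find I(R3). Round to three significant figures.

Equivalent of the parallel group: R_p = 6.359 Ω.
V_A = 23.5 × 6.359/7.225 = 20.68 V.
I(R3) = V_A / R3 = 20.68/24.0 = 0.8618 A.

I ≈ 0.862 A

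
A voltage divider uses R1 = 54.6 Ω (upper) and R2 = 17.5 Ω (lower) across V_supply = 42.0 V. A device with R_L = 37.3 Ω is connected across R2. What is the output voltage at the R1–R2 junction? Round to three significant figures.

First combine the lower leg with the load: R2 ‖ R_L = 11.91 Ω.
Then V_out = V_supply · R2'/(R1 + R2') = 42.0 × 11.91/66.51 = 7.522 V.

V_out ≈ 7.52 V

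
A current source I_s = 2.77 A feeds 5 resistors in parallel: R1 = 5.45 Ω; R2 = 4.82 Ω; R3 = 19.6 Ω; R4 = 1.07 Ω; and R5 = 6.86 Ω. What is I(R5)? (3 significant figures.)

ΣG = 1/5.45 + 1/4.82 + 1/19.6 + 1/1.07 + 1/6.86 = 1.522.
R5 takes the fraction G_k/ΣG = 0.1458/1.522 = 0.09576, so I = 2.77 × 0.09576 = 0.2652 A.

I ≈ 0.265 A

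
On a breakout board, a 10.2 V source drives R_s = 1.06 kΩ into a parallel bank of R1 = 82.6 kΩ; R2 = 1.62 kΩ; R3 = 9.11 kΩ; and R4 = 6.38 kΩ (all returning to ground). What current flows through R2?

I ≈ 3.23 mA

Combine the parallel branches: R_p = (1/82.6 + 1/1.62 + 1/9.11 + 1/6.38)⁻¹ = 1.116 kΩ.
Node voltage V_A = V_CC · R_p/(R_s + R_p) = 10.2 × 0.5129 = 5.232 V.
I(R2) = V_A / R2 = 5.232/1.62 = 3.229 mA.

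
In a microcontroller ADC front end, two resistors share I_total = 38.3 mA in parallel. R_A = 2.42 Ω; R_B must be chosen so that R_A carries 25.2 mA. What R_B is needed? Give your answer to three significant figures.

The fraction through R_A equals R_B/(R_A+R_B).
With f = 0.6580, R_B = R_A · f/(1−f) = 2.42 × 1.924 = 4.655 Ω.

R_B ≈ 4.66 Ω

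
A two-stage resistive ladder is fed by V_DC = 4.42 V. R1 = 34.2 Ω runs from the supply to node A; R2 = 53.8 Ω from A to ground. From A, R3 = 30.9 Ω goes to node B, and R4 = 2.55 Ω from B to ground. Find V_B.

V_B ≈ 0.127 V

Node A sees R2 in parallel with the series input of stage 2, R3 + R4 = 33.45 Ω.
Effective lower resistance at A: R2 ‖ 33.45 = 20.63 Ω.
First divider: V_A = V_DC · 20.63/(34.2 + 20.63) = 1.663 V.
Then the unloaded second divider: V_B = V_A × R4/(R3+R4) = 1.663 × 0.07623 = 0.1268 V.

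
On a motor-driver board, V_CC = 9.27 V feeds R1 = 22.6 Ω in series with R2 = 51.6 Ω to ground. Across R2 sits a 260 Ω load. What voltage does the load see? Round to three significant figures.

V_out ≈ 6.08 V

R2 ‖ R_L = (51.6 × 260)/(51.6 + 260) = 43.06 Ω.
Now apply the divider: V_out = 9.27 × 0.6558 = 6.079 V.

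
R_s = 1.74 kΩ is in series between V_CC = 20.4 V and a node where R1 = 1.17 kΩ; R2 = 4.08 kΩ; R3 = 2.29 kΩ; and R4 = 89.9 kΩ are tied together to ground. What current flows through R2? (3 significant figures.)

Parallel bank: R_p = 1/(1/1.17 + 1/4.08 + 1/2.29 + 1/89.9) = 0.6462 kΩ.
Node voltage V_A = V_CC · R_p/(R_s + R_p) = 20.4 × 0.2708 = 5.524 V.
Branch current I = V_A/R2 = 5.524/4.08 = 1.354 mA.
(Equivalently: I_total = 8.549 mA, then current-divider fraction G_k/ΣG = 0.1584.)

I ≈ 1.35 mA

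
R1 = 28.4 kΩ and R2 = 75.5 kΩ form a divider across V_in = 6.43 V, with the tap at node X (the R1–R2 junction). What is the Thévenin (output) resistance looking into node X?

Looking into X with the source shorted: R_th = R1·R2/(R1+R2) = 28.40 × 75.5/103.9 = 20.64 kΩ.

R_th ≈ 20.6 kΩ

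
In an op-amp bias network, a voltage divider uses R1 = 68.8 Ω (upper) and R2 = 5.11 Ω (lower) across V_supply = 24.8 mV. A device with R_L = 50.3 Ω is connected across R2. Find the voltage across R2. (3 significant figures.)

V_out ≈ 1.57 mV

The load sits in parallel with R2, giving an effective lower resistance R2' = R2·R_L/(R2+R_L) = 4.639 Ω.
Now apply the divider: V_out = 24.8 × 0.06316 = 1.566 mV.
(Unloaded it would be 1.71 mV; the load pulls it down.)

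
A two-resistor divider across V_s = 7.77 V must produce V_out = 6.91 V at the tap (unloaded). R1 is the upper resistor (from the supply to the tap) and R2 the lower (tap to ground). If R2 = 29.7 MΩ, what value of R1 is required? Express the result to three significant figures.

The divider ratio is R2/(R1+R2) = 6.91/7.77 = 0.8893.
R1 = R2·(1/k − 1) = 29.7 × 0.1245 = 3.696 MΩ.

R1 ≈ 3.70 MΩ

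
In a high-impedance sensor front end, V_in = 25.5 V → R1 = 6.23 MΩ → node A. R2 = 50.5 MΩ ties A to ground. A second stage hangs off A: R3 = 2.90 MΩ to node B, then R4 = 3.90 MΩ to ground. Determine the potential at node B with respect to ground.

V_B ≈ 7.17 V

Node A sees R2 in parallel with the series input of stage 2, R3 + R4 = 6.800 MΩ.
Effective lower resistance at A: R2 ‖ 6.800 = 5.993 MΩ.
First divider: V_A = V_in · 5.993/(6.23 + 5.993) = 12.50 V.
Then the unloaded second divider: V_B = V_A × R4/(R3+R4) = 12.50 × 0.5735 = 7.171 V.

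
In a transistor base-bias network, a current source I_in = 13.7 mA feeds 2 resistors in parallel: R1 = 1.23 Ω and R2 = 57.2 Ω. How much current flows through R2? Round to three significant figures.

Two-branch current divider: I_k = I_in · R_other/(R_1 + R_2).
So I = 13.7 × 1.23/58.43 = 0.2884 mA.

I ≈ 0.288 mA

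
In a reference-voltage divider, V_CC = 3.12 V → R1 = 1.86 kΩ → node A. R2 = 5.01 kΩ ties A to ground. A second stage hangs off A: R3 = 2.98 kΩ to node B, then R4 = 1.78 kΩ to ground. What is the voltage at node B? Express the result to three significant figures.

V_B ≈ 0.662 V

Looking into the second stage from A: R3 + R4 = 4.760 kΩ appears in parallel with R2.
Effective lower resistance at A: R2 ‖ 4.760 = 2.441 kΩ.
First divider: V_A = V_CC · 2.441/(1.86 + 2.441) = 1.771 V.
Then the unloaded second divider: V_B = V_A × R4/(R3+R4) = 1.771 × 0.3739 = 0.6622 V.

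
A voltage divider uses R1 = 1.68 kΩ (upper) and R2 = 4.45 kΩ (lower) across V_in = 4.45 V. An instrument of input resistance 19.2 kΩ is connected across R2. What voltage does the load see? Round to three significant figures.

V_out ≈ 3.04 V

The load sits in parallel with R2, giving an effective lower resistance R2' = R2·R_L/(R2+R_L) = 3.613 kΩ.
Now apply the divider: V_out = 4.45 × 0.6826 = 3.037 V.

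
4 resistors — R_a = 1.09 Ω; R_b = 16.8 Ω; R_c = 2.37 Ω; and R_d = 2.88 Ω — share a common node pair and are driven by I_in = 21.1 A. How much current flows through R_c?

I ≈ 5.10 A

ΣG = 1/1.09 + 1/16.8 + 1/2.37 + 1/2.88 = 1.746.
R_c takes the fraction G_k/ΣG = 0.4219/1.746 = 0.2416, so I = 21.1 × 0.2416 = 5.099 A.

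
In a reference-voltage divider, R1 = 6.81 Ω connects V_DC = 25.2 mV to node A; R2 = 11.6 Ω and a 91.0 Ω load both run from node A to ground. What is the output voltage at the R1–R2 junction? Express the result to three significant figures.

V_out ≈ 15.2 mV

R2 ‖ R_L = (11.6 × 91.0)/(11.6 + 91.0) = 10.29 Ω.
Now apply the divider: V_out = 25.2 × 0.6017 = 15.16 mV.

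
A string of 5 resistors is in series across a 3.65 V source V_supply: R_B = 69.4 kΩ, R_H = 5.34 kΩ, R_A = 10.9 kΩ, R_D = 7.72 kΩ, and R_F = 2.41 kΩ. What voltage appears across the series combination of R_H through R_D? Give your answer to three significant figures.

V ≈ 0.913 V

ΣR = 69.4 + 5.34 + 10.9 + 7.72 + 2.41 = 95.77 kΩ.
R_{R_H..R_D} = 5.34 + 10.9 + 7.72 = 23.96 kΩ.
V = V_supply · R/ΣR = 3.65 × 0.2502 = 0.9132 V.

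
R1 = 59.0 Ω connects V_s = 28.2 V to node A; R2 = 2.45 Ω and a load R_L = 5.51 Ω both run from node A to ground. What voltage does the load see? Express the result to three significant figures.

First combine the lower leg with the load: R2 ‖ R_L = 1.696 Ω.
Voltage divider with the loaded lower leg: V_out = 28.2 × 1.696/(59.0 + 1.696) = 28.2 × 0.02794 = 0.7879 V.

V_out ≈ 0.788 V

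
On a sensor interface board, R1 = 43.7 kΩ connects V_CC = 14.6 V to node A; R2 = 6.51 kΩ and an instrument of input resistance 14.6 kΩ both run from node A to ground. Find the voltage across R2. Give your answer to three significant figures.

The load sits in parallel with R2, giving an effective lower resistance R2' = R2·R_L/(R2+R_L) = 4.502 kΩ.
Now apply the divider: V_out = 14.6 × 0.09341 = 1.364 V.
(Unloaded it would be 1.89 V; the load pulls it down.)

V_out ≈ 1.36 V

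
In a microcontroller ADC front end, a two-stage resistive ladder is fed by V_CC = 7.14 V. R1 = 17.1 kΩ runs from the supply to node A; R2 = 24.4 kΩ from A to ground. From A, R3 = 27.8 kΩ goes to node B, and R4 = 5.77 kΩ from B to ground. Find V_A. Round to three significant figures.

The second stage (R3 + R4 = 33.57 kΩ) loads node A in parallel with R2.
R2 ‖ (R3+R4) = 14.13 kΩ.
So V_A = 7.14 × 0.4524 = 3.230 V.

V_A ≈ 3.23 V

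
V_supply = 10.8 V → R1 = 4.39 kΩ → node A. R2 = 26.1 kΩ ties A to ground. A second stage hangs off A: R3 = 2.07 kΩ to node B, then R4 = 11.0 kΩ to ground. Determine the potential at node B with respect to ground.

Node A sees R2 in parallel with the series input of stage 2, R3 + R4 = 13.07 kΩ.
Effective lower resistance at A: R2 ‖ 13.07 = 8.709 kΩ.
V_A = 10.8 × 8.709/(4.39 + 8.709) = 7.180 V.
Then the unloaded second divider: V_B = V_A × R4/(R3+R4) = 7.180 × 0.8416 = 6.043 V.

V_B ≈ 6.04 V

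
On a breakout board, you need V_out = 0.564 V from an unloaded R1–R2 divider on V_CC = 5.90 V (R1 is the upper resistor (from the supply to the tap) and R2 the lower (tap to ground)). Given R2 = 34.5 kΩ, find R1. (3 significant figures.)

R1 ≈ 326 kΩ

V_out/V_CC = R2/(R1+R2) = 0.09559.
Rearranging, R1 = R2·(1−k)/k = 34.5 × 9.461 = 326.4 kΩ.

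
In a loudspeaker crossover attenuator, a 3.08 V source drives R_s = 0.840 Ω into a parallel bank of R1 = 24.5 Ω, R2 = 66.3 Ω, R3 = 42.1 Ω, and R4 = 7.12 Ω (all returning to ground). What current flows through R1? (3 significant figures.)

Combine the parallel branches: R_p = (1/24.5 + 1/66.3 + 1/42.1 + 1/7.12)⁻¹ = 4.543 Ω.
V_A by voltage divider: V_A = 3.08 × 4.543/(0.840 + 4.543) = 2.599 V.
Branch current I = V_A/R1 = 2.599/24.5 = 0.1061 A.

I ≈ 0.106 A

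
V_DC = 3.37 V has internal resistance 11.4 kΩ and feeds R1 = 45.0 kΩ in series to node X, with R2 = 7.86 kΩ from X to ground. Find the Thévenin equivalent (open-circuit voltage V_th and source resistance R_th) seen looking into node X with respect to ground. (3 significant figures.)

V_th ≈ 0.412 V, R_th ≈ 6.90 kΩ

R1' = 11.4 + 45.0 = 56.40 kΩ (source resistance + R1).
With X open, the divider is unloaded: V_th = 3.37 × 7.86/64.26 = 0.4122 V.
With V_DC suppressed (replaced by a short), R_th = R1' ‖ R2 = (56.40 × 7.86)/(56.40 + 7.86) = 6.899 kΩ.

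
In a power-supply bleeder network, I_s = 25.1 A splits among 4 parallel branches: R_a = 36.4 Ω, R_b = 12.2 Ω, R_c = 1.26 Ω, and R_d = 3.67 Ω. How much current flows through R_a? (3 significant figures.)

I ≈ 0.587 A

Conductances: ΣG = 1/36.4 + 1/12.2 + 1/1.26 + 1/3.67 = 1.176 (1/Ω).
By the current-divider rule, I = I_s · G_k/ΣG = 25.1 × 0.02337 = 0.5866 A.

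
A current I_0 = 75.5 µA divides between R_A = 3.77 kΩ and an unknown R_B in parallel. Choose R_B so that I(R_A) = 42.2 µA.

R_B ≈ 4.78 kΩ

In a two-way split, I_A/I_0 = R_B/(R_A + R_B).
42.2/75.5 = R_B/(R_A + R_B) → R_B = R_A · (0.5589)/(1 − 0.5589) = 3.77 × 1.267 = 4.778 kΩ.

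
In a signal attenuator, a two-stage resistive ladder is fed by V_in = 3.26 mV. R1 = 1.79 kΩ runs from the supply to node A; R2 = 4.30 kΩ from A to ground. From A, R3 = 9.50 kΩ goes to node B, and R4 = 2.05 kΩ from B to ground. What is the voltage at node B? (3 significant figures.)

The second stage (R3 + R4 = 11.55 kΩ) loads node A in parallel with R2.
Effective lower resistance at A: R2 ‖ 11.55 = 3.133 kΩ.
V_A = 3.26 × 3.133/(1.79 + 3.133) = 2.075 mV.
V_B = V_A × 0.1775 = 0.3682 mV.

V_B ≈ 0.368 mV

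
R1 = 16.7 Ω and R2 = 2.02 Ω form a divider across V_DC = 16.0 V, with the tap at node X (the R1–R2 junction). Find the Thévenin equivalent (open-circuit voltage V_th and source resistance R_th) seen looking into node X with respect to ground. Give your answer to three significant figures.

With X open, the divider is unloaded: V_th = 16.0 × 2.02/18.72 = 1.726 V.
With V_DC suppressed (replaced by a short), R_th = R1 ‖ R2 = (16.70 × 2.02)/(16.70 + 2.02) = 1.802 Ω.

V_th ≈ 1.73 V, R_th ≈ 1.80 Ω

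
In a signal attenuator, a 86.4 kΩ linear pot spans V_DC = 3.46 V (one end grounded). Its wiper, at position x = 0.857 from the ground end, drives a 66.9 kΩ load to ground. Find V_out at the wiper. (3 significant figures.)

V_out ≈ 2.56 V

Lower segment x·R_p = 74.04 kΩ; upper segment (1−x)·R_p = 12.36 kΩ.
Lower segment in parallel with the load: 74.04 ‖ 66.9 = 35.15 kΩ.
V_out = 3.46 × 35.15/(12.36 + 35.15) = 2.560 V.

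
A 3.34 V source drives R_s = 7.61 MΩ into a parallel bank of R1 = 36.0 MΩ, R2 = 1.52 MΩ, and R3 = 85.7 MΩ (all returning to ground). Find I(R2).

I ≈ 0.348 µA

Parallel bank: R_p = 1/(1/36.0 + 1/1.52 + 1/85.7) = 1.434 MΩ.
V_A by voltage divider: V_A = 3.34 × 1.434/(7.61 + 1.434) = 0.5296 V.
Branch current I = V_A/R2 = 0.5296/1.52 = 0.3484 µA.
(Check via current divider: I_total = 0.3693 µA; share G_k/ΣG = 0.9434 → same result.)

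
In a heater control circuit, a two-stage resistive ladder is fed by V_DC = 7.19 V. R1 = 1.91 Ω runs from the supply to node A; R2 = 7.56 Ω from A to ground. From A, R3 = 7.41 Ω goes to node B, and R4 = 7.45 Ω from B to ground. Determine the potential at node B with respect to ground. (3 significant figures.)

V_B ≈ 2.61 V

Node A sees R2 in parallel with the series input of stage 2, R3 + R4 = 14.86 Ω.
Effective lower resistance at A: R2 ‖ 14.86 = 5.011 Ω.
First divider: V_A = V_DC · 5.011/(1.91 + 5.011) = 5.206 V.
Then the unloaded second divider: V_B = V_A × R4/(R3+R4) = 5.206 × 0.5013 = 2.610 V.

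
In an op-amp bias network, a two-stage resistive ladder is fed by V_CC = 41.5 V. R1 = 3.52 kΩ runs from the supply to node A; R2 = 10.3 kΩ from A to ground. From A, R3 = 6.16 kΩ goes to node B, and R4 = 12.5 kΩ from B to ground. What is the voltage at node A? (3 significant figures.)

V_A ≈ 27.1 V

The second stage (R3 + R4 = 18.66 kΩ) loads node A in parallel with R2.
Effective lower resistance at A: R2 ‖ 18.66 = 6.637 kΩ.
V_A = 41.5 × 6.637/(3.52 + 6.637) = 27.12 V.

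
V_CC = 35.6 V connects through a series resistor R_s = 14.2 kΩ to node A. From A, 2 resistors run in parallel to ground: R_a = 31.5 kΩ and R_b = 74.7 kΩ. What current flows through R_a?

I ≈ 0.689 mA

Parallel bank: R_p = 1/(1/31.5 + 1/74.7) = 22.16 kΩ.
V_A = 35.6 × 22.16/36.36 = 21.70 V.
Branch current I = V_A/R_a = 21.70/31.5 = 0.6887 mA.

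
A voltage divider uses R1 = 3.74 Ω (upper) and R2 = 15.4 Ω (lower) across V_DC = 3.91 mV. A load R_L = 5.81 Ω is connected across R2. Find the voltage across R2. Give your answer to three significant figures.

V_out ≈ 2.07 mV

First combine the lower leg with the load: R2 ‖ R_L = 4.218 Ω.
Then V_out = V_DC · R2'/(R1 + R2') = 3.91 × 4.218/7.958 = 2.073 mV.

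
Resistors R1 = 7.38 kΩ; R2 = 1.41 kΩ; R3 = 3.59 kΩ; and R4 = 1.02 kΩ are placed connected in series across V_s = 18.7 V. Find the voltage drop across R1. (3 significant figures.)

Series total: ΣR = 7.38 + 1.41 + 3.59 + 1.02 = 13.40 kΩ.
Voltage divider: V = V_s · (7.380 / 13.40) = 18.7 × 0.5507 = 10.30 V.

V ≈ 10.3 V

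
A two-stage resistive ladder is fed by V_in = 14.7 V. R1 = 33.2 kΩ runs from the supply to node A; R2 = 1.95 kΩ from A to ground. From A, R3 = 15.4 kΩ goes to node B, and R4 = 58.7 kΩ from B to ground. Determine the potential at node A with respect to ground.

The second stage (R3 + R4 = 74.10 kΩ) loads node A in parallel with R2.
R2 ‖ (R3+R4) = 1.900 kΩ.
V_A = 14.7 × 1.900/(33.2 + 1.900) = 0.7957 V.

V_A ≈ 0.796 V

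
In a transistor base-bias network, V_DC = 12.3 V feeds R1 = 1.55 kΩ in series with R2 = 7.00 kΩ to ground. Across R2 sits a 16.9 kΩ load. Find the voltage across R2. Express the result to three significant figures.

First combine the lower leg with the load: R2 ‖ R_L = 4.950 kΩ.
Then V_out = V_DC · R2'/(R1 + R2') = 12.3 × 4.950/6.500 = 9.367 V.
(Unloaded it would be 10.1 V; the load pulls it down.)

V_out ≈ 9.37 V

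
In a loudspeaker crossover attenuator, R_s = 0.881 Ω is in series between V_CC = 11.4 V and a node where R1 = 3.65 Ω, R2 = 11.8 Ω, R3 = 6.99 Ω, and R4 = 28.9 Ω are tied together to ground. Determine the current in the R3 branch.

Parallel bank: R_p = 1/(1/3.65 + 1/11.8 + 1/6.99 + 1/28.9) = 1.864 Ω.
V_A = 11.4 × 1.864/2.745 = 7.742 V.
I(R3) = V_A / R3 = 7.742/6.99 = 1.108 A.

I ≈ 1.11 A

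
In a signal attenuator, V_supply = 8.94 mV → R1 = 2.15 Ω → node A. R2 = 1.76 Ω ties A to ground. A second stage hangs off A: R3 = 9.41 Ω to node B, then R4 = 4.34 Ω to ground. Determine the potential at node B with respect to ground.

V_B ≈ 1.19 mV

The second stage (R3 + R4 = 13.75 Ω) loads node A in parallel with R2.
R2 ‖ (R3+R4) = 1.560 Ω.
So V_A = 8.94 × 0.4205 = 3.760 mV.
Stage 2 is unloaded, so V_B = V_A · R4/(R3+R4) = 3.760 × 4.34/13.75 = 1.187 mV.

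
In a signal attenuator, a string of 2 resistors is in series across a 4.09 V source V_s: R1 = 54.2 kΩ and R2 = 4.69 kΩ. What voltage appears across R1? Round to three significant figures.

Series total: ΣR = 54.2 + 4.69 = 58.89 kΩ.
By the voltage-divider rule, V = 4.09 × 54.20/58.89 = 3.764 V.

V ≈ 3.76 V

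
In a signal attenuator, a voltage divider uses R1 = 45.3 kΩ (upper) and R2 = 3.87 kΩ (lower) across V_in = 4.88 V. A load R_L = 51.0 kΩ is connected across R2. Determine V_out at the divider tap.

V_out ≈ 0.359 V

R2 ‖ R_L = (3.87 × 51.0)/(3.87 + 51.0) = 3.597 kΩ.
Now apply the divider: V_out = 4.88 × 0.07356 = 0.3590 V.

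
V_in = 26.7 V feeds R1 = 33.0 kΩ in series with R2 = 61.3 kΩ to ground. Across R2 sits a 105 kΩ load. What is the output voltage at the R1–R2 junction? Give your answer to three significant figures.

R2 ‖ R_L = (61.3 × 105)/(61.3 + 105) = 38.70 kΩ.
Now apply the divider: V_out = 26.7 × 0.5398 = 14.41 V.
(Unloaded it would be 17.4 V; the load pulls it down.)

V_out ≈ 14.4 V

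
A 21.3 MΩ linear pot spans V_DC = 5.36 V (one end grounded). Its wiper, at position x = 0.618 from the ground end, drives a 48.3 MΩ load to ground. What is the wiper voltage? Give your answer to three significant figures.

Lower segment x·R_p = 13.16 MΩ; upper segment (1−x)·R_p = 8.137 MΩ.
Lower segment in parallel with the load: 13.16 ‖ 48.3 = 10.34 MΩ.
Then V_out = V_DC · 10.34/(8.137 + 10.34) = 3.000 V.
(Unloaded: V_out = x·V_DC = 3.31 V.)

V_out ≈ 3.00 V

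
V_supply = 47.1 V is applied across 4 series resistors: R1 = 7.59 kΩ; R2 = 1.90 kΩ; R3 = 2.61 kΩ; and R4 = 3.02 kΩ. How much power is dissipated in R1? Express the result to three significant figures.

Series current I = V_supply/ΣR = 47.1/15.12 = 3.115 mA.
P(R1) = I²·R1 = (3.115)² × 7.59 = 73.65 mW.

P ≈ 73.7 mW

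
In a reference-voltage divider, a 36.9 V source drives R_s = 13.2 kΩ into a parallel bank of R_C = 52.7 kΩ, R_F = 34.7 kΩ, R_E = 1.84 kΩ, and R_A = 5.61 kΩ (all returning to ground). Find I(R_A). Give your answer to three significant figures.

Parallel bank: R_p = 1/(1/52.7 + 1/34.7 + 1/1.84 + 1/5.61) = 1.300 kΩ.
V_A by voltage divider: V_A = 36.9 × 1.300/(13.2 + 1.300) = 3.307 V.
Branch current I = V_A/R_A = 3.307/5.61 = 0.5895 mA.

I ≈ 0.590 mA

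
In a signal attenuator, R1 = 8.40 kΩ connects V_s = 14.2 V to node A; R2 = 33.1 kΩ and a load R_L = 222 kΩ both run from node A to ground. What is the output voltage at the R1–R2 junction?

R2 ‖ R_L = (33.1 × 222)/(33.1 + 222) = 28.81 kΩ.
Now apply the divider: V_out = 14.2 × 0.7742 = 10.99 V.
(Unloaded it would be 11.3 V; the load pulls it down.)

V_out ≈ 11.0 V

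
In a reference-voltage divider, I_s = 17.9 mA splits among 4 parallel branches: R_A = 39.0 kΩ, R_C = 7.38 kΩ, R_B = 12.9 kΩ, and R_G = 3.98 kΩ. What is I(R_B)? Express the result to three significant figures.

ΣG = 1/39.0 + 1/7.38 + 1/12.9 + 1/3.98 = 0.4899.
R_B takes the fraction G_k/ΣG = 0.07752/0.4899 = 0.1582, so I = 17.9 × 0.1582 = 2.832 mA.

I ≈ 2.83 mA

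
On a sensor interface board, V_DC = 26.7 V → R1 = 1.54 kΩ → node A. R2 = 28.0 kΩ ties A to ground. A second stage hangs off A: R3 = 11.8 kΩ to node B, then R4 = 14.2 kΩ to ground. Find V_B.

V_B ≈ 13.1 V

The second stage (R3 + R4 = 26.00 kΩ) loads node A in parallel with R2.
Effective lower resistance at A: R2 ‖ 26.00 = 13.48 kΩ.
First divider: V_A = V_DC · 13.48/(1.54 + 13.48) = 23.96 V.
Then the unloaded second divider: V_B = V_A × R4/(R3+R4) = 23.96 × 0.5462 = 13.09 V.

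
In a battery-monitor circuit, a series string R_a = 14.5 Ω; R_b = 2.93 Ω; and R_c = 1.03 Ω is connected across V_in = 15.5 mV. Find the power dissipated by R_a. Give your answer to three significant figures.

P ≈ 10.2 µW

ΣR = 18.46 Ω → I = 15.5/18.46 = 0.8397 mA.
P(R_a) = I²·R_a = (0.8397)² × 14.5 = 10.22 µW.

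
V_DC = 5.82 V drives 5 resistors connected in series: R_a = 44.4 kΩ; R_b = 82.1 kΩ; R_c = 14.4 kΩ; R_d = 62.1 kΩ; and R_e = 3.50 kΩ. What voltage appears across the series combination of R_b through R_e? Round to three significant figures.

V ≈ 4.57 V

ΣR = 44.4 + 82.1 + 14.4 + 62.1 + 3.50 = 206.5 kΩ.
R_{R_b..R_e} = 82.1 + 14.4 + 62.1 + 3.50 = 162.1 kΩ.
V = V_DC · R/ΣR = 5.82 × 0.7850 = 4.569 V.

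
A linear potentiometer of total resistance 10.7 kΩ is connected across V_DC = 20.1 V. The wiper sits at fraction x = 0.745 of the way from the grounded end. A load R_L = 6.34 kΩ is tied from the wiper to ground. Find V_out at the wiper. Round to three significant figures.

V_out ≈ 11.3 V

Lower segment x·R_p = 7.971 kΩ; upper segment (1−x)·R_p = 2.728 kΩ.
Lower segment in parallel with the load: 7.971 ‖ 6.34 = 3.531 kΩ.
Then V_out = V_DC · 3.531/(2.728 + 3.531) = 11.34 V.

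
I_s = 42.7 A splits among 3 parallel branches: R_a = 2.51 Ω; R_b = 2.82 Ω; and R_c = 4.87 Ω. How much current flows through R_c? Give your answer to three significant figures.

I ≈ 9.15 A

Total conductance ΣG = 1/2.51 + 1/2.82 + 1/4.87 = 0.9584 (units of 1/Ω).
By the current-divider rule, I = I_s · G_k/ΣG = 42.7 × 0.2143 = 9.149 A.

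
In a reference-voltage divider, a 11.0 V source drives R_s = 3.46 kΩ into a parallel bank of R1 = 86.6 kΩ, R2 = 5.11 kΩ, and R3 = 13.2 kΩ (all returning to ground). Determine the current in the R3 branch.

Combine the parallel branches: R_p = (1/86.6 + 1/5.11 + 1/13.2)⁻¹ = 3.534 kΩ.
V_A by voltage divider: V_A = 11.0 × 3.534/(3.46 + 3.534) = 5.558 V.
Branch current I = V_A/R3 = 5.558/13.2 = 0.4211 mA.

I ≈ 0.421 mA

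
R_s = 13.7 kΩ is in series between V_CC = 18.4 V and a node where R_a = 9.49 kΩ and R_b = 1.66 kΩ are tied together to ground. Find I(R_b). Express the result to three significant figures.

I ≈ 1.04 mA

Equivalent of the parallel group: R_p = 1.413 kΩ.
V_A by voltage divider: V_A = 18.4 × 1.413/(13.7 + 1.413) = 1.720 V.
I(R_b) = V_A / R_b = 1.720/1.66 = 1.036 mA.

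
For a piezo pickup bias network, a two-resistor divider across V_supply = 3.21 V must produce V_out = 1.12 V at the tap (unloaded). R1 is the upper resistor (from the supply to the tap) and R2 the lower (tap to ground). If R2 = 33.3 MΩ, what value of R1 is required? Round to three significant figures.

R1 ≈ 62.1 MΩ

V_out/V_supply = R2/(R1+R2) = 0.3489.
Rearranging, R1 = R2·(1−k)/k = 33.3 × 1.866 = 62.14 MΩ.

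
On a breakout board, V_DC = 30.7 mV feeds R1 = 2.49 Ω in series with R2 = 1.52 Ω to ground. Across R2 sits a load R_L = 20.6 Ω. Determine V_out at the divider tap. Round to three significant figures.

V_out ≈ 11.1 mV

First combine the lower leg with the load: R2 ‖ R_L = 1.416 Ω.
Voltage divider with the loaded lower leg: V_out = 30.7 × 1.416/(2.49 + 1.416) = 30.7 × 0.3624 = 11.13 mV.
(Unloaded it would be 11.6 mV; the load pulls it down.)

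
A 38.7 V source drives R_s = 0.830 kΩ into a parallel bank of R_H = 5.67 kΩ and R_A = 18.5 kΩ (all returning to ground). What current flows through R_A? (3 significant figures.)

Equivalent of the parallel group: R_p = 4.340 kΩ.
V_A by voltage divider: V_A = 38.7 × 4.340/(0.830 + 4.340) = 32.49 V.
Branch current I = V_A/R_A = 32.49/18.5 = 1.756 mA.

I ≈ 1.76 mA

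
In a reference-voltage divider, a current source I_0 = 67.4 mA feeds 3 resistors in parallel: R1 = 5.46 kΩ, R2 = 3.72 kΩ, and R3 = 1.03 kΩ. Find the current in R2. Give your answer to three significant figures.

ΣG = 1/5.46 + 1/3.72 + 1/1.03 = 1.423.
Current divider: I(R2) = I_0 · G_k/ΣG = 67.4 × (0.2688/1.423) = 67.4 × 0.1889 = 12.73 mA.

I ≈ 12.7 mA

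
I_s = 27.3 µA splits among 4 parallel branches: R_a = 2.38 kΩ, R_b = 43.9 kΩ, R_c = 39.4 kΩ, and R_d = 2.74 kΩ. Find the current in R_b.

I ≈ 0.746 µA

ΣG = 1/2.38 + 1/43.9 + 1/39.4 + 1/2.74 = 0.8333.
R_b takes the fraction G_k/ΣG = 0.02278/0.8333 = 0.02734, so I = 27.3 × 0.02734 = 0.7463 µA.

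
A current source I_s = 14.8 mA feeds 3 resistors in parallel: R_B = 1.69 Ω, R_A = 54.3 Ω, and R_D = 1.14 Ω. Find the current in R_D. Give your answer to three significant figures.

Conductances: ΣG = 1/1.69 + 1/54.3 + 1/1.14 = 1.487 (1/Ω).
By the current-divider rule, I = I_s · G_k/ΣG = 14.8 × 0.5898 = 8.729 mA.

I ≈ 8.73 mA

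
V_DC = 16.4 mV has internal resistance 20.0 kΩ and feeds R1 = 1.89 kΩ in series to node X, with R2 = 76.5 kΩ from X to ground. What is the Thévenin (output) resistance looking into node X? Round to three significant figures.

R_th ≈ 17.0 kΩ

R1' = 20.0 + 1.89 = 21.89 kΩ (source resistance + R1).
Looking into X with the source shorted: R_th = R1'·R2/(R1'+R2) = 21.89 × 76.5/98.39 = 17.02 kΩ.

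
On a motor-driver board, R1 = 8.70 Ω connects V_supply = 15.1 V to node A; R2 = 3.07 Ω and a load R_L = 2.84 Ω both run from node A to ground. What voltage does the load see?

First combine the lower leg with the load: R2 ‖ R_L = 1.475 Ω.
Then V_out = V_supply · R2'/(R1 + R2') = 15.1 × 1.475/10.18 = 2.189 V.

V_out ≈ 2.19 V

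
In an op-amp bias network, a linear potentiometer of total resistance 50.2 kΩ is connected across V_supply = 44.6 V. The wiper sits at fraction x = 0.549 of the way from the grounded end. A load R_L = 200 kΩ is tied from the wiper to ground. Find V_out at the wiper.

V_out ≈ 23.1 V

The pot divides into 22.64 kΩ above the wiper and 27.56 kΩ below.
R_L loads the lower segment: effective lower R = 24.22 kΩ.
Loaded-divider output: V_out = 44.6 × 0.5169 = 23.05 V.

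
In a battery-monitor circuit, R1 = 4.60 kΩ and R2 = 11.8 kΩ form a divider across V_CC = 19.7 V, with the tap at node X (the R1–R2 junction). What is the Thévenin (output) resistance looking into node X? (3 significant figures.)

Looking into X with the source shorted: R_th = R1·R2/(R1+R2) = 4.600 × 11.8/16.40 = 3.310 kΩ.

R_th ≈ 3.31 kΩ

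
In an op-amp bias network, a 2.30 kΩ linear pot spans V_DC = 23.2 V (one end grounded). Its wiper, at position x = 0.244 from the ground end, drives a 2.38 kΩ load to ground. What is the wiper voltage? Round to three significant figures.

The pot divides into 1.739 kΩ above the wiper and 0.5612 kΩ below.
R_L loads the lower segment: effective lower R = 0.4541 kΩ.
Then V_out = V_DC · 0.4541/(1.739 + 0.4541) = 4.804 V.

V_out ≈ 4.80 V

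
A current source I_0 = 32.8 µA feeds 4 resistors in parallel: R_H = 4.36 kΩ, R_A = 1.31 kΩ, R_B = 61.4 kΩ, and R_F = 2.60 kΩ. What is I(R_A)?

Conductances: ΣG = 1/4.36 + 1/1.31 + 1/61.4 + 1/2.60 = 1.394 (1/kΩ).
By the current-divider rule, I = I_0 · G_k/ΣG = 32.8 × 0.5478 = 17.97 µA.

I ≈ 18.0 µA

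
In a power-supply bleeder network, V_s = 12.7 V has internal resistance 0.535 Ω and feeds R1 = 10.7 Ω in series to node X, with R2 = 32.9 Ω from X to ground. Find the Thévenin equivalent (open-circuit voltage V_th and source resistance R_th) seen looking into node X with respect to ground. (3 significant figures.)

R1' = 0.535 + 10.7 = 11.23 Ω (source resistance + R1).
With X open, the divider is unloaded: V_th = 12.7 × 32.9/44.13 = 9.467 V.
Looking into X with the source shorted: R_th = R1'·R2/(R1'+R2) = 11.23 × 32.9/44.13 = 8.375 Ω.

V_th ≈ 9.47 V, R_th ≈ 8.38 Ω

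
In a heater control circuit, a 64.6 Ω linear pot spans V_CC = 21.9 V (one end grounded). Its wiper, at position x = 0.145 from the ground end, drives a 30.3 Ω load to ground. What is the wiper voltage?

V_out ≈ 2.51 V

Lower segment x·R_p = 9.367 Ω; upper segment (1−x)·R_p = 55.23 Ω.
Lower segment in parallel with the load: 9.367 ‖ 30.3 = 7.155 Ω.
Loaded-divider output: V_out = 21.9 × 0.1147 = 2.512 V.
(Unloaded: V_out = x·V_CC = 3.18 V.)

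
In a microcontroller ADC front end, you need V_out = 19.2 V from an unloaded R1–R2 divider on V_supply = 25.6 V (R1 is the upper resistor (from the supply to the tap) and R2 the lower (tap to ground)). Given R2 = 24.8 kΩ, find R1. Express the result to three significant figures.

V_out/V_supply = R2/(R1+R2) = 0.7500.
So R1 = R2 · (V_supply/V_out − 1) = 24.8 × (25.6/19.2 − 1) = 24.8 × 0.3333 = 8.267 kΩ.

R1 ≈ 8.27 kΩ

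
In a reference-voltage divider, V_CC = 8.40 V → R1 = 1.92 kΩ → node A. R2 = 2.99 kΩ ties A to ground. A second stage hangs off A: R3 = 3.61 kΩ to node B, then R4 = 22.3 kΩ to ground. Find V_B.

Looking into the second stage from A: R3 + R4 = 25.91 kΩ appears in parallel with R2.
R2 ‖ (R3+R4) = 2.681 kΩ.
So V_A = 8.40 × 0.5827 = 4.894 V.
Then the unloaded second divider: V_B = V_A × R4/(R3+R4) = 4.894 × 0.8607 = 4.212 V.

V_B ≈ 4.21 V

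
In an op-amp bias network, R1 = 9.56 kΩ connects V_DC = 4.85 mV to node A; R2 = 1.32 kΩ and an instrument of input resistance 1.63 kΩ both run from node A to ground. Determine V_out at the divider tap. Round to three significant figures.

The load sits in parallel with R2, giving an effective lower resistance R2' = R2·R_L/(R2+R_L) = 0.7294 kΩ.
Now apply the divider: V_out = 4.85 × 0.07088 = 0.3438 mV.

V_out ≈ 0.344 mV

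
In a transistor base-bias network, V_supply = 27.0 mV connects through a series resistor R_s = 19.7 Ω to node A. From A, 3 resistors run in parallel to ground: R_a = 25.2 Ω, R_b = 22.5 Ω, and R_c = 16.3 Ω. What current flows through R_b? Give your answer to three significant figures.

Equivalent of the parallel group: R_p = 6.874 Ω.
Node voltage V_A = V_supply · R_p/(R_s + R_p) = 27.0 × 0.2587 = 6.984 mV.
Branch current I = V_A/R_b = 6.984/22.5 = 0.3104 mA.

I ≈ 0.310 mA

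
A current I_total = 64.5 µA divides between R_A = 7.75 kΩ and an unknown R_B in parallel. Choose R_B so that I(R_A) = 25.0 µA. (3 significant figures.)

R_B ≈ 4.91 kΩ

The fraction through R_A equals R_B/(R_A+R_B).
25.0/64.5 = R_B/(R_A + R_B) → R_B = R_A · (0.3876)/(1 − 0.3876) = 7.75 × 0.6329 = 4.905 kΩ.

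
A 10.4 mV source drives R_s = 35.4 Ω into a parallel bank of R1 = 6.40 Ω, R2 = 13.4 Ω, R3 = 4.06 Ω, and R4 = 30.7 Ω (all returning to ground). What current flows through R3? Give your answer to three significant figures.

I ≈ 0.134 mA

Equivalent of the parallel group: R_p = 1.962 Ω.
V_A = 10.4 × 1.962/37.36 = 0.5461 mV.
I(R3) = V_A / R3 = 0.5461/4.06 = 0.1345 mA.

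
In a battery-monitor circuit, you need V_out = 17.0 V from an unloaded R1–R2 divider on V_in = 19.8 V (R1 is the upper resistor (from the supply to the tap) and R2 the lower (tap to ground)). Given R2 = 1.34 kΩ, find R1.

R1 ≈ 0.221 kΩ

The divider ratio is R2/(R1+R2) = 17.0/19.8 = 0.8586.
So R1 = R2 · (V_in/V_out − 1) = 1.34 × (19.8/17.0 − 1) = 1.34 × 0.1647 = 0.2207 kΩ.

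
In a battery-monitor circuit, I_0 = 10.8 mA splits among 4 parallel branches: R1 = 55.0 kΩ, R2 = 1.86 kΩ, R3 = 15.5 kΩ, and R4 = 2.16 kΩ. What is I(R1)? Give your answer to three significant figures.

Conductances: ΣG = 1/55.0 + 1/1.86 + 1/15.5 + 1/2.16 = 1.083 (1/kΩ).
R1 takes the fraction G_k/ΣG = 0.01818/1.083 = 0.01678, so I = 10.8 × 0.01678 = 0.1813 mA.

I ≈ 0.181 mA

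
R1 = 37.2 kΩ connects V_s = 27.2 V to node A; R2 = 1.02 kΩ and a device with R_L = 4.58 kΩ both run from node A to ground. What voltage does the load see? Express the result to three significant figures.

V_out ≈ 0.597 V

R2 ‖ R_L = (1.02 × 4.58)/(1.02 + 4.58) = 0.8342 kΩ.
Now apply the divider: V_out = 27.2 × 0.02193 = 0.5966 V.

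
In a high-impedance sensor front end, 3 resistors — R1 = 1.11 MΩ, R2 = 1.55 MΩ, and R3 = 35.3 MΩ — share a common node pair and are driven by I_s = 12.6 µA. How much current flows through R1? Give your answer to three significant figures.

Total conductance ΣG = 1/1.11 + 1/1.55 + 1/35.3 = 1.574 (units of 1/MΩ).
R1 takes the fraction G_k/ΣG = 0.9009/1.574 = 0.5722, so I = 12.6 × 0.5722 = 7.210 µA.

I ≈ 7.21 µA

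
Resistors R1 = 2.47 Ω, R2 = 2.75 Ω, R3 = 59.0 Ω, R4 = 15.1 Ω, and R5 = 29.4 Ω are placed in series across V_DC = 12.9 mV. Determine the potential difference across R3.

V ≈ 7.00 mV

ΣR = 2.47 + 2.75 + 59.0 + 15.1 + 29.4 = 108.7 Ω.
V = V_DC · R/ΣR = 12.9 × 0.5427 = 7.001 mV.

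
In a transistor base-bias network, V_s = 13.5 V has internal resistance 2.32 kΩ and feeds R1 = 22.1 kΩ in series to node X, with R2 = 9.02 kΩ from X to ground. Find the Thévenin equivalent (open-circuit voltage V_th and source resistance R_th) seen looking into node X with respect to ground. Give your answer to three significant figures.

V_th ≈ 3.64 V, R_th ≈ 6.59 kΩ

R1' = 2.32 + 22.1 = 24.42 kΩ (source resistance + R1).
With X open, the divider is unloaded: V_th = 13.5 × 9.02/33.44 = 3.641 V.
Looking into X with the source shorted: R_th = R1'·R2/(R1'+R2) = 24.42 × 9.02/33.44 = 6.587 kΩ.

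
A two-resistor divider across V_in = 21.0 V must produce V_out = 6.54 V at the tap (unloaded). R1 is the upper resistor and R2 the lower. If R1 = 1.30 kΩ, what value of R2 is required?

R2 ≈ 0.588 kΩ

Required fraction k = V_out/V_in = 0.3114.
So R2 = R1 · V_out/(V_in − V_out) = 1.30 × 6.54/(21.0 − 6.54) = 1.30 × 0.4523 = 0.5880 kΩ.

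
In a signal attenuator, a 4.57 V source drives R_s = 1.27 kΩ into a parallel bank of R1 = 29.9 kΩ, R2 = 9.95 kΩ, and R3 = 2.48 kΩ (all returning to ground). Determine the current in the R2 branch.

Combine the parallel branches: R_p = (1/29.9 + 1/9.95 + 1/2.48)⁻¹ = 1.862 kΩ.
V_A by voltage divider: V_A = 4.57 × 1.862/(1.27 + 1.862) = 2.717 V.
I(R2) = V_A / R2 = 2.717/9.95 = 0.2730 mA.

I ≈ 0.273 mA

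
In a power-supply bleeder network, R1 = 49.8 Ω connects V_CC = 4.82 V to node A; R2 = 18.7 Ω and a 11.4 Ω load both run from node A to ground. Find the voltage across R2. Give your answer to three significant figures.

V_out ≈ 0.600 V

The load sits in parallel with R2, giving an effective lower resistance R2' = R2·R_L/(R2+R_L) = 7.082 Ω.
Then V_out = V_CC · R2'/(R1 + R2') = 4.82 × 7.082/56.88 = 0.6001 V.
(Unloaded it would be 1.32 V; the load pulls it down.)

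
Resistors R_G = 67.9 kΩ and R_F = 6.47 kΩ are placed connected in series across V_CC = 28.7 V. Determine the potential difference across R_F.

V ≈ 2.50 V

Series total: ΣR = 67.9 + 6.47 = 74.37 kΩ.
Voltage divider: V = V_CC · (6.470 / 74.37) = 28.7 × 0.08700 = 2.497 V.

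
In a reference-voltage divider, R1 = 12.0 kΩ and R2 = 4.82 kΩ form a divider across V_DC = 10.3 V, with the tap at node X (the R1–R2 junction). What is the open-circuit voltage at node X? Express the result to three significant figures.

With X open, the divider is unloaded: V_th = 10.3 × 4.82/16.82 = 2.952 V.

V_th ≈ 2.95 V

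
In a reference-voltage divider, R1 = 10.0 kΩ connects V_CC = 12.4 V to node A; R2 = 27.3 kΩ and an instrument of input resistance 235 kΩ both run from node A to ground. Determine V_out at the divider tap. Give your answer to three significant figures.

V_out ≈ 8.80 V

First combine the lower leg with the load: R2 ‖ R_L = 24.46 kΩ.
Then V_out = V_CC · R2'/(R1 + R2') = 12.4 × 24.46/34.46 = 8.801 V.
(Unloaded it would be 9.08 V; the load pulls it down.)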